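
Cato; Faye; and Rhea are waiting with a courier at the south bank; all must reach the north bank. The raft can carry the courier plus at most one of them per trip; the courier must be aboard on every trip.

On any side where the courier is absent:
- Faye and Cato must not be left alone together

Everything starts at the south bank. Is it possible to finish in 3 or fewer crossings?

No

Counting alone: the courier can take at most 1 across per trip to the north bank, so moving all 3 needs at least 3 loaded trips out, with a return between consecutive ones — at least 5 crossings.
Since 3 < 5, 3 crossings cannot be enough. (The shortest complete plan in fact takes 5:)
1. Courier goes to the north bank with Cato.  [the south bank: Faye, Rhea | the north bank: Cato]
2. Courier goes back to the south bank alone.  [the south bank: Faye, Rhea | the north bank: Cato]
3. Courier goes to the north bank with Rhea.  [the south bank: Faye | the north bank: Cato, Rhea]
4. Courier goes back to the south bank alone.  [the south bank: Faye | the north bank: Cato, Rhea]
5. Courier goes to the north bank with Faye.  [the south bank: — | the north bank: Cato, Faye, Rhea]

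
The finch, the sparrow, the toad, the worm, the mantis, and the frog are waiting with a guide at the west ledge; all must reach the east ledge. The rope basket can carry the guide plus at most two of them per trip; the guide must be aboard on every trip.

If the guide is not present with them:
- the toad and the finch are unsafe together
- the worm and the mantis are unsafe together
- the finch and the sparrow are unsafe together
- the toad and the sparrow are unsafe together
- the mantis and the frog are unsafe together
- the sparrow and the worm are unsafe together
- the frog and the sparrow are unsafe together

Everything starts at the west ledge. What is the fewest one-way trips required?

impossible

Whatever the first load, the items left behind include a forbidden pair without the guide. No opening move is safe, so no plan exists.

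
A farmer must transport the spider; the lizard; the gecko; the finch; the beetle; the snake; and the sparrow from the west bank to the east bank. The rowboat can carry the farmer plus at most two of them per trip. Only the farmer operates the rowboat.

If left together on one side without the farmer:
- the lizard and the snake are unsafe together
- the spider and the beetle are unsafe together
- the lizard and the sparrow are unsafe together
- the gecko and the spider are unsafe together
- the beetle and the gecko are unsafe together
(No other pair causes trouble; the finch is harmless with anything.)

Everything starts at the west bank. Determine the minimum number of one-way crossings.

Whatever the first load, the items left behind include a forbidden pair without the farmer. No opening move is safe, so no plan exists.

impossible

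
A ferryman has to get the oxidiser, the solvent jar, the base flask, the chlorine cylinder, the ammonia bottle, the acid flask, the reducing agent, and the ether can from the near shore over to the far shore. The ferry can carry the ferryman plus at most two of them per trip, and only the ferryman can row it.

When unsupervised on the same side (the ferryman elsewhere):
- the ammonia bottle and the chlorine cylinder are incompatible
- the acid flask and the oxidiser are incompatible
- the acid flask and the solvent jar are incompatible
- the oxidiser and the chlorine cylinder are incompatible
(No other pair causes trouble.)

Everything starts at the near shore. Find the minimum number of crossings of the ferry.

9

Counting alone: the ferryman can take at most 2 across per trip to the far shore, so moving all 8 needs at least 4 loaded trips out, with a return between consecutive ones — at least 7 crossings.
The safety rule pushes this higher. Following every safe sequence of crossings, the most of the 8 that can be at the far shore as the ferry arrives there on crossing 7 is 7 — never all 8.
So no plan with fewer than 9 crossings exists, and this one achieves 9:
1. Ferryman goes to the far shore with the acid flask and the chlorine cylinder.
2. Ferryman goes back to the near shore alone.
3. Ferryman goes to the far shore with the oxidiser and the solvent jar.
4. Ferryman goes back to the near shore with the acid flask and the chlorine cylinder.
5. Ferryman goes to the far shore with the ammonia bottle and the base flask.
6. Ferryman goes back to the near shore alone.
7. Ferryman goes to the far shore with the ether can and the reducing agent.
8. Ferryman goes back to the near shore alone.
9. Ferryman goes to the far shore with the acid flask and the chlorine cylinder.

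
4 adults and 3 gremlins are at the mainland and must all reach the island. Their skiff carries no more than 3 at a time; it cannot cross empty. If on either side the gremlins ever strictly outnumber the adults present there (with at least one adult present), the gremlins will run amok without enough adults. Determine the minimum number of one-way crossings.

Counting alone: each trip to the island takes at most 3 across and each return brings at least 1 back, so after t trips out (and t−1 returns) at most 3t − (t−1) of the 7 are across; that first reaches 7 at t = 3, so at least 5 crossings are needed.
The plan below uses exactly 5 crossings, so it is optimal:
1. 3 gremlins → the island.  (the mainland: 4A 0G; the island: 0A 3G)
2. 1 gremlin ← the mainland.  (the mainland: 4A 1G; the island: 0A 2G)
3. 3 adults → the island.  (the mainland: 1A 1G; the island: 3A 2G)
4. 1 adult ← the mainland.  (the mainland: 2A 1G; the island: 2A 2G)
5. 2 adults and 1 gremlin → the island.  (the mainland: 0A 0G; the island: 4A 3G)

5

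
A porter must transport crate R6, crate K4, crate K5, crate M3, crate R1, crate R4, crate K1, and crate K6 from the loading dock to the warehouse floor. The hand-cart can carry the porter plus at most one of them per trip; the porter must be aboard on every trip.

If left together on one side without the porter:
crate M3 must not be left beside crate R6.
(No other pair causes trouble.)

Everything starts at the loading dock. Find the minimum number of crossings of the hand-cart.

Counting alone: the porter can take at most 1 across per trip to the warehouse floor, so moving all 8 needs at least 8 loaded trips out, with a return between consecutive ones — at least 15 crossings.
The plan below uses exactly 15 crossings, so it is optimal:
1. Porter goes to the warehouse floor with crate R6.
2. Porter goes back to the loading dock alone.
3. Porter goes to the warehouse floor with crate K4.
4. Porter goes back to the loading dock alone.
5. Porter goes to the warehouse floor with crate K5.
6. Porter goes back to the loading dock alone.
7. Porter goes to the warehouse floor with crate R1.
8. Porter goes back to the loading dock alone.
9. Porter goes to the warehouse floor with crate R4.
10. Porter goes back to the loading dock alone.
11. Porter goes to the warehouse floor with crate K1.
12. Porter goes back to the loading dock alone.
13. Porter goes to the warehouse floor with crate K6.
14. Porter goes back to the loading dock alone.
15. Porter goes to the warehouse floor with crate M3.

15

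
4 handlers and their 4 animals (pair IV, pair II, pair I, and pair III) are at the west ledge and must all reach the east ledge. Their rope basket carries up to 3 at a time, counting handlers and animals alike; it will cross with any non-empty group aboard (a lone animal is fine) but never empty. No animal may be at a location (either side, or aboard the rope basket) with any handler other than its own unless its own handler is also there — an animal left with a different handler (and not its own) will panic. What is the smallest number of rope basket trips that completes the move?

9

Counting alone: each trip to the east ledge takes at most 3 across and each return brings at least 1 back, so after t trips out (and t−1 returns) at most 3t − (t−1) of the 8 are across; that first reaches 8 at t = 4, so at least 7 crossings are needed.
The safety rule pushes this higher. Following every safe sequence of crossings, the most of the 8 that can be at the east ledge as the rope basket arrives there on crossing 7 is 7 — never all 8.
So no plan with fewer than 9 crossings exists, and this one achieves 9:
1. animal IV and handler IV cross → the east ledge.
2. handler IV crosses ← the west ledge.
3. animal II, handler II, and handler IV cross → the east ledge.
4. animal IV and handler IV cross ← the west ledge.
5. handler I, handler III, and handler IV cross → the east ledge.
6. animal II crosses ← the west ledge.
7. animal II and animal IV cross → the east ledge.
8. animal IV crosses ← the west ledge.
9. animal I, animal III, and animal IV cross → the east ledge.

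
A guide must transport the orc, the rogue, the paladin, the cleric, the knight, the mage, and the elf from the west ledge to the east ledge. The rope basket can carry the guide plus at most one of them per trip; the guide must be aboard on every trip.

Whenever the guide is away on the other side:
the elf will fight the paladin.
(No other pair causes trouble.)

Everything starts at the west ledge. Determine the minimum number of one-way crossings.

Counting alone: the guide can take at most 1 across per trip to the east ledge, so moving all 7 needs at least 7 loaded trips out, with a return between consecutive ones — at least 13 crossings.
The plan below uses exactly 13 crossings, so it is optimal:
1. Guide goes to the east ledge with the paladin.  [the west ledge: the cleric, the elf, the knight, the mage, the orc, the rogue | the east ledge: the paladin]
2. Guide goes back to the west ledge alone.  [the west ledge: the cleric, the elf, the knight, the mage, the orc, the rogue | the east ledge: the paladin]
3. Guide goes to the east ledge with the orc.  [the west ledge: the cleric, the elf, the knight, the mage, the rogue | the east ledge: the orc, the paladin]
4. Guide goes back to the west ledge alone.  [the west ledge: the cleric, the elf, the knight, the mage, the rogue | the east ledge: the orc, the paladin]
5. Guide goes to the east ledge with the rogue.  [the west ledge: the cleric, the elf, the knight, the mage | the east ledge: the orc, the paladin, the rogue]
6. Guide goes back to the west ledge alone.  [the west ledge: the cleric, the elf, the knight, the mage | the east ledge: the orc, the paladin, the rogue]
7. Guide goes to the east ledge with the cleric.  [the west ledge: the elf, the knight, the mage | the east ledge: the cleric, the orc, the paladin, the rogue]
8. Guide goes back to the west ledge alone.  [the west ledge: the elf, the knight, the mage | the east ledge: the cleric, the orc, the paladin, the rogue]
9. Guide goes to the east ledge with the knight.  [the west ledge: the elf, the mage | the east ledge: the cleric, the knight, the orc, the paladin, the rogue]
10. Guide goes back to the west ledge alone.  [the west ledge: the elf, the mage | the east ledge: the cleric, the knight, the orc, the paladin, the rogue]
11. Guide goes to the east ledge with the mage.  [the west ledge: the elf | the east ledge: the cleric, the knight, the mage, the orc, the paladin, the rogue]
12. Guide goes back to the west ledge alone.  [the west ledge: the elf | the east ledge: the cleric, the knight, the mage, the orc, the paladin, the rogue]
13. Guide goes to the east ledge with the elf.  [the west ledge: — | the east ledge: the cleric, the elf, the knight, the mage, the orc, the paladin, the rogue]

13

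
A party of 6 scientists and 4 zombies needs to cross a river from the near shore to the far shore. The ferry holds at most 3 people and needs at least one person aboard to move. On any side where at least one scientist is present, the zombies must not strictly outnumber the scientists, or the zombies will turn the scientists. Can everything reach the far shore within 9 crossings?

Yes — this plan uses 9 crossings (≤ 9):
1. 2 zombies → the far shore.  (the near shore: 6S 2Z; the far shore: 0S 2Z)
2. 1 zombie ← the near shore.  (the near shore: 6S 3Z; the far shore: 0S 1Z)
3. 3 zombies → the far shore.  (the near shore: 6S 0Z; the far shore: 0S 4Z)
4. 1 zombie ← the near shore.  (the near shore: 6S 1Z; the far shore: 0S 3Z)
5. 3 scientists → the far shore.  (the near shore: 3S 1Z; the far shore: 3S 3Z)
6. 1 zombie ← the near shore.  (the near shore: 3S 2Z; the far shore: 3S 2Z)
7. 1 scientist and 2 zombies → the far shore.  (the near shore: 2S 0Z; the far shore: 4S 4Z)
8. 1 zombie ← the near shore.  (the near shore: 2S 1Z; the far shore: 4S 3Z)
9. 2 scientists and 1 zombie → the far shore.  (the near shore: 0S 0Z; the far shore: 6S 4Z)

Yes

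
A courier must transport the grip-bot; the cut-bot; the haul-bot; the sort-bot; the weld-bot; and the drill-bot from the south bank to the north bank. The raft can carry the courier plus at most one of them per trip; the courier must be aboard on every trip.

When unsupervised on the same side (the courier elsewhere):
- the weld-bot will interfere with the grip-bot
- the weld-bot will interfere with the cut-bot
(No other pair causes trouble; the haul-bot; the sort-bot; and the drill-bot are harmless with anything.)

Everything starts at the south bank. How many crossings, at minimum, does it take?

Counting alone: the courier can take at most 1 across per trip to the north bank, so moving all 6 needs at least 6 loaded trips out, with a return between consecutive ones — at least 11 crossings.
The safety rule pushes this higher. Following every safe sequence of crossings, the most of the 6 that can be at the north bank as the raft arrives there on crossing 11 is 5 — never all 6.
So no plan with fewer than 13 crossings exists, and this one achieves 13:
1. Courier goes to the north bank with the weld-bot.
2. Courier goes back to the south bank alone.
3. Courier goes to the north bank with the grip-bot.
4. Courier goes back to the south bank with the weld-bot.
5. Courier goes to the north bank with the cut-bot.
6. Courier goes back to the south bank alone.
7. Courier goes to the north bank with the haul-bot.
8. Courier goes back to the south bank alone.
9. Courier goes to the north bank with the sort-bot.
10. Courier goes back to the south bank alone.
11. Courier goes to the north bank with the drill-bot.
12. Courier goes back to the south bank alone.
13. Courier goes to the north bank with the weld-bot.

13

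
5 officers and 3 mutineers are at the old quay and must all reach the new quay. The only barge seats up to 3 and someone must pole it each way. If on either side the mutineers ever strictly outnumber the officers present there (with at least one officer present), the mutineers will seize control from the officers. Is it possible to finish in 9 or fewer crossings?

Yes — this plan uses 7 crossings (≤ 9):
1. 2 mutineers → the new quay.  (the old quay: 5O 1M; the new quay: 0O 2M)
2. 1 mutineer ← the old quay.  (the old quay: 5O 2M; the new quay: 0O 1M)
3. 2 officers and 1 mutineer → the new quay.  (the old quay: 3O 1M; the new quay: 2O 2M)
4. 1 mutineer ← the old quay.  (the old quay: 3O 2M; the new quay: 2O 1M)
5. 1 officer and 2 mutineers → the new quay.  (the old quay: 2O 0M; the new quay: 3O 3M)
6. 1 mutineer ← the old quay.  (the old quay: 2O 1M; the new quay: 3O 2M)
7. 2 officers and 1 mutineer → the new quay.  (the old quay: 0O 0M; the new quay: 5O 3M)

Yes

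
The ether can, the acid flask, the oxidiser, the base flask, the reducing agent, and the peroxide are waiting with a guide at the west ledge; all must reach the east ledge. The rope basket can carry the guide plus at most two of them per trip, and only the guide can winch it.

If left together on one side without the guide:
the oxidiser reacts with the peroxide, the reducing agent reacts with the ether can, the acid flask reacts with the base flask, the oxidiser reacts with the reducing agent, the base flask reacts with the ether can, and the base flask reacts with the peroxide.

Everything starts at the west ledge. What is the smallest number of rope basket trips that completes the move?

impossible

Whatever the first load, the items left behind include a forbidden pair without the guide. No opening move is safe, so no plan exists.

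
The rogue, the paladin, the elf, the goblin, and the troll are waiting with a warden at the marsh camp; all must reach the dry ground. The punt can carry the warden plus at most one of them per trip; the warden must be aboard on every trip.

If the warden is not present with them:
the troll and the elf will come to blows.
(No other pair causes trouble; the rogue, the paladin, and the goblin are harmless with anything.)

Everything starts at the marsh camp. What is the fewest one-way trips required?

Counting alone: the warden can take at most 1 across per trip to the dry ground, so moving all 5 needs at least 5 loaded trips out, with a return between consecutive ones — at least 9 crossings.
The plan below uses exactly 9 crossings, so it is optimal:
1. Warden goes to the dry ground with the elf.  [the marsh camp: the goblin, the paladin, the rogue, the troll | the dry ground: the elf]
2. Warden goes back to the marsh camp alone.  [the marsh camp: the goblin, the paladin, the rogue, the troll | the dry ground: the elf]
3. Warden goes to the dry ground with the rogue.  [the marsh camp: the goblin, the paladin, the troll | the dry ground: the elf, the rogue]
4. Warden goes back to the marsh camp alone.  [the marsh camp: the goblin, the paladin, the troll | the dry ground: the elf, the rogue]
5. Warden goes to the dry ground with the paladin.  [the marsh camp: the goblin, the troll | the dry ground: the elf, the paladin, the rogue]
6. Warden goes back to the marsh camp alone.  [the marsh camp: the goblin, the troll | the dry ground: the elf, the paladin, the rogue]
7. Warden goes to the dry ground with the goblin.  [the marsh camp: the troll | the dry ground: the elf, the goblin, the paladin, the rogue]
8. Warden goes back to the marsh camp alone.  [the marsh camp: the troll | the dry ground: the elf, the goblin, the paladin, the rogue]
9. Warden goes to the dry ground with the troll.  [the marsh camp: — | the dry ground: the elf, the goblin, the paladin, the rogue, the troll]

9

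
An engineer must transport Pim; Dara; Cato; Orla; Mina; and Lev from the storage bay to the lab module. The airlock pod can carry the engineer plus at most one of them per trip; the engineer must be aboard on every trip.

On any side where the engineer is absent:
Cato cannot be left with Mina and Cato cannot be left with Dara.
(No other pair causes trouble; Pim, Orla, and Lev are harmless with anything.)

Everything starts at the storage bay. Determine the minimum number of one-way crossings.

Counting alone: the engineer can take at most 1 across per trip to the lab module, so moving all 6 needs at least 6 loaded trips out, with a return between consecutive ones — at least 11 crossings.
The safety rule pushes this higher. Following every safe sequence of crossings, the most of the 6 that can be at the lab module as the airlock pod arrives there on crossing 11 is 5 — never all 6.
So no plan with fewer than 13 crossings exists, and this one achieves 13:
1. Engineer goes to the lab module with Cato.
2. Engineer goes back to the storage bay alone.
3. Engineer goes to the lab module with Pim.
4. Engineer goes back to the storage bay alone.
5. Engineer goes to the lab module with Dara.
6. Engineer goes back to the storage bay with Cato.
7. Engineer goes to the lab module with Mina.
8. Engineer goes back to the storage bay alone.
9. Engineer goes to the lab module with Orla.
10. Engineer goes back to the storage bay alone.
11. Engineer goes to the lab module with Lev.
12. Engineer goes back to the storage bay alone.
13. Engineer goes to the lab module with Cato.

13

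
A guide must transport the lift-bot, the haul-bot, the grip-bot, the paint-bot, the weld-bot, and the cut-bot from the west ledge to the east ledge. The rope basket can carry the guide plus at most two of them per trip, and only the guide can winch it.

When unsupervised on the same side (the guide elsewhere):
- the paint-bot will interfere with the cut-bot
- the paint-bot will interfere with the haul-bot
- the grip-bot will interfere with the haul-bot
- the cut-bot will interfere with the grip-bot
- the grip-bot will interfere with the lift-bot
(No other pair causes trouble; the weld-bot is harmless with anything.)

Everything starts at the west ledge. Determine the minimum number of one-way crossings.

7

Counting alone: the guide can take at most 2 across per trip to the east ledge, so moving all 6 needs at least 3 loaded trips out, with a return between consecutive ones — at least 5 crossings.
The safety rule pushes this higher. Following every safe sequence of crossings, the most of the 6 that can be at the east ledge as the rope basket arrives there on crossing 5 is 5 — never all 6.
So no plan with fewer than 7 crossings exists, and this one achieves 7:
1. Guide goes to the east ledge with the grip-bot and the paint-bot.  [the west ledge: the cut-bot, the haul-bot, the lift-bot, the weld-bot | the east ledge: the grip-bot, the paint-bot]
2. Guide goes back to the west ledge alone.  [the west ledge: the cut-bot, the haul-bot, the lift-bot, the weld-bot | the east ledge: the grip-bot, the paint-bot]
3. Guide goes to the east ledge with the haul-bot and the lift-bot.  [the west ledge: the cut-bot, the weld-bot | the east ledge: the grip-bot, the haul-bot, the lift-bot, the paint-bot]
4. Guide goes back to the west ledge with the grip-bot and the paint-bot.  [the west ledge: the cut-bot, the grip-bot, the paint-bot, the weld-bot | the east ledge: the haul-bot, the lift-bot]
5. Guide goes to the east ledge with the cut-bot and the weld-bot.  [the west ledge: the grip-bot, the paint-bot | the east ledge: the cut-bot, the haul-bot, the lift-bot, the weld-bot]
6. Guide goes back to the west ledge alone.  [the west ledge: the grip-bot, the paint-bot | the east ledge: the cut-bot, the haul-bot, the lift-bot, the weld-bot]
7. Guide goes to the east ledge with the grip-bot and the paint-bot.  [the west ledge: — | the east ledge: the cut-bot, the grip-bot, the haul-bot, the lift-bot, the paint-bot, the weld-bot]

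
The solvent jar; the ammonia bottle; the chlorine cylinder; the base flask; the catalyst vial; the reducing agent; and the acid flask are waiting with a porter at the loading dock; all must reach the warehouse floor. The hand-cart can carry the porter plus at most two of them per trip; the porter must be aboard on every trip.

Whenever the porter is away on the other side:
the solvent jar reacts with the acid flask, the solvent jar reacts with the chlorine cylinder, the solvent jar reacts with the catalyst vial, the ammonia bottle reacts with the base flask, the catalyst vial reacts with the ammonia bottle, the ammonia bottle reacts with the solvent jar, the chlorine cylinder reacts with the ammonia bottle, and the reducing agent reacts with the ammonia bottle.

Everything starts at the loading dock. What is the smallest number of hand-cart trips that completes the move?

11

Counting alone: the porter can take at most 2 across per trip to the warehouse floor, so moving all 7 needs at least 4 loaded trips out, with a return between consecutive ones — at least 7 crossings.
The safety rule pushes this higher. Following every safe sequence of crossings, the most of the 7 that can be at the warehouse floor as the hand-cart arrives there on crossings 7, 9 is 5, 6 respectively — never all 7.
So no plan with fewer than 11 crossings exists, and this one achieves 11:
1. Porter goes to the warehouse floor with the ammonia bottle and the solvent jar.  [the loading dock: the acid flask, the base flask, the catalyst vial, the chlorine cylinder, the reducing agent | the warehouse floor: the ammonia bottle, the solvent jar]
2. Porter goes back to the loading dock with the solvent jar.  [the loading dock: the acid flask, the base flask, the catalyst vial, the chlorine cylinder, the reducing agent, the solvent jar | the warehouse floor: the ammonia bottle]
3. Porter goes to the warehouse floor with the base flask and the solvent jar.  [the loading dock: the acid flask, the catalyst vial, the chlorine cylinder, the reducing agent | the warehouse floor: the ammonia bottle, the base flask, the solvent jar]
4. Porter goes back to the loading dock with the ammonia bottle.  [the loading dock: the acid flask, the ammonia bottle, the catalyst vial, the chlorine cylinder, the reducing agent | the warehouse floor: the base flask, the solvent jar]
5. Porter goes to the warehouse floor with the ammonia bottle and the reducing agent.  [the loading dock: the acid flask, the catalyst vial, the chlorine cylinder | the warehouse floor: the ammonia bottle, the base flask, the reducing agent, the solvent jar]
6. Porter goes back to the loading dock with the ammonia bottle.  [the loading dock: the acid flask, the ammonia bottle, the catalyst vial, the chlorine cylinder | the warehouse floor: the base flask, the reducing agent, the solvent jar]
7. Porter goes to the warehouse floor with the catalyst vial and the chlorine cylinder.  [the loading dock: the acid flask, the ammonia bottle | the warehouse floor: the base flask, the catalyst vial, the chlorine cylinder, the reducing agent, the solvent jar]
8. Porter goes back to the loading dock with the solvent jar.  [the loading dock: the acid flask, the ammonia bottle, the solvent jar | the warehouse floor: the base flask, the catalyst vial, the chlorine cylinder, the reducing agent]
9. Porter goes to the warehouse floor with the acid flask and the solvent jar.  [the loading dock: the ammonia bottle | the warehouse floor: the acid flask, the base flask, the catalyst vial, the chlorine cylinder, the reducing agent, the solvent jar]
10. Porter goes back to the loading dock with the solvent jar.  [the loading dock: the ammonia bottle, the solvent jar | the warehouse floor: the acid flask, the base flask, the catalyst vial, the chlorine cylinder, the reducing agent]
11. Porter goes to the warehouse floor with the ammonia bottle and the solvent jar.  [the loading dock: — | the warehouse floor: the acid flask, the ammonia bottle, the base flask, the catalyst vial, the chlorine cylinder, the reducing agent, the solvent jar]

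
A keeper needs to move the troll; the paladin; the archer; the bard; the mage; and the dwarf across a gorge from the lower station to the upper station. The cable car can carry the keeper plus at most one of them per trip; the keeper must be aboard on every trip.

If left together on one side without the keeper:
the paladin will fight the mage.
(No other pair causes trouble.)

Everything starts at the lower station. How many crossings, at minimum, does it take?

Counting alone: the keeper can take at most 1 across per trip to the upper station, so moving all 6 needs at least 6 loaded trips out, with a return between consecutive ones — at least 11 crossings.
The plan below uses exactly 11 crossings, so it is optimal:
1. Keeper goes to the upper station with the paladin.  [the lower station: the archer, the bard, the dwarf, the mage, the troll | the upper station: the paladin]
2. Keeper goes back to the lower station alone.  [the lower station: the archer, the bard, the dwarf, the mage, the troll | the upper station: the paladin]
3. Keeper goes to the upper station with the troll.  [the lower station: the archer, the bard, the dwarf, the mage | the upper station: the paladin, the troll]
4. Keeper goes back to the lower station alone.  [the lower station: the archer, the bard, the dwarf, the mage | the upper station: the paladin, the troll]
5. Keeper goes to the upper station with the archer.  [the lower station: the bard, the dwarf, the mage | the upper station: the archer, the paladin, the troll]
6. Keeper goes back to the lower station alone.  [the lower station: the bard, the dwarf, the mage | the upper station: the archer, the paladin, the troll]
7. Keeper goes to the upper station with the bard.  [the lower station: the dwarf, the mage | the upper station: the archer, the bard, the paladin, the troll]
8. Keeper goes back to the lower station alone.  [the lower station: the dwarf, the mage | the upper station: the archer, the bard, the paladin, the troll]
9. Keeper goes to the upper station with the dwarf.  [the lower station: the mage | the upper station: the archer, the bard, the dwarf, the paladin, the troll]
10. Keeper goes back to the lower station alone.  [the lower station: the mage | the upper station: the archer, the bard, the dwarf, the paladin, the troll]
11. Keeper goes to the upper station with the mage.  [the lower station: — | the upper station: the archer, the bard, the dwarf, the mage, the paladin, the troll]

11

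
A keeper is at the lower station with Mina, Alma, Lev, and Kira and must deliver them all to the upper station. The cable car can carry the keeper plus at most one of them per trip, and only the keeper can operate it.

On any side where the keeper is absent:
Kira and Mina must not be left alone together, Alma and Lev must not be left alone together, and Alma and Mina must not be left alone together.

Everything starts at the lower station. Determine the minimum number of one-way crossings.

impossible

Whatever the first load, the items left behind include a forbidden pair without the keeper. No opening move is safe, so no plan exists.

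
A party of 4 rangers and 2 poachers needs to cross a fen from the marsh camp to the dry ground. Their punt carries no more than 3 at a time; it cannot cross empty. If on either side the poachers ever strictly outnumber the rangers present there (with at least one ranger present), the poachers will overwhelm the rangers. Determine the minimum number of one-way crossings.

5

Counting alone: each trip to the dry ground takes at most 3 across and each return brings at least 1 back, so after t trips out (and t−1 returns) at most 3t − (t−1) of the 6 are across; that first reaches 6 at t = 3, so at least 5 crossings are needed.
The plan below uses exactly 5 crossings, so it is optimal:
1. 2 poachers → the dry ground.  (the marsh camp: 4R 0P; the dry ground: 0R 2P)
2. 1 poacher ← the marsh camp.  (the marsh camp: 4R 1P; the dry ground: 0R 1P)
3. 2 rangers and 1 poacher → the dry ground.  (the marsh camp: 2R 0P; the dry ground: 2R 2P)
4. 1 poacher ← the marsh camp.  (the marsh camp: 2R 1P; the dry ground: 2R 1P)
5. 2 rangers and 1 poacher → the dry ground.  (the marsh camp: 0R 0P; the dry ground: 4R 2P)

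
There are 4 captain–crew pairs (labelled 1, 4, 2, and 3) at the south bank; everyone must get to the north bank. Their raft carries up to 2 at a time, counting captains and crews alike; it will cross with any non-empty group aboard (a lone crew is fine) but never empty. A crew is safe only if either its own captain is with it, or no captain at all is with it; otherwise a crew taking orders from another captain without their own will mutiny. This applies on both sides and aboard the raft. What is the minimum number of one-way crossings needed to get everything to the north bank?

impossible

Following every safe sequence of crossings from the start, the most of the 8 that can be at the north bank as the raft arrives there on crossings 1, 3, 5 is 2, 3, 4 respectively; the best ever achieved is 4 of 8.
From crossing 7 on, no configuration arises that was not already reachable earlier: only 44 distinct safe configurations (who is on which side, and where the raft is) can ever be reached, none of them has everyone across, and every continuation just revisits them. So no valid plan exists.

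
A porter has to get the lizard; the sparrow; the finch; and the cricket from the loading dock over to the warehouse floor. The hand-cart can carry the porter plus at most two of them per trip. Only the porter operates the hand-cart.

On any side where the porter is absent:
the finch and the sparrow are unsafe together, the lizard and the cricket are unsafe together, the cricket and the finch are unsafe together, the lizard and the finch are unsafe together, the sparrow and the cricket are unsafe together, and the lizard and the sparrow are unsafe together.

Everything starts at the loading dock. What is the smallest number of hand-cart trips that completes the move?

impossible

Whatever the first load, the items left behind include a forbidden pair without the porter. No opening move is safe, so no plan exists.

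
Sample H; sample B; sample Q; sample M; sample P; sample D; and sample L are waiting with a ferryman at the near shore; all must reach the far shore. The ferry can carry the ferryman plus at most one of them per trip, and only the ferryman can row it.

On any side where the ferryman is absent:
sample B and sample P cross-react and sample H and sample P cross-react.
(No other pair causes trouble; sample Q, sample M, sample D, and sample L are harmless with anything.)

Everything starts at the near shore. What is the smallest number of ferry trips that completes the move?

Counting alone: the ferryman can take at most 1 across per trip to the far shore, so moving all 7 needs at least 7 loaded trips out, with a return between consecutive ones — at least 13 crossings.
The safety rule pushes this higher. Following every safe sequence of crossings, the most of the 7 that can be at the far shore as the ferry arrives there on crossing 13 is 6 — never all 7.
So no plan with fewer than 15 crossings exists, and this one achieves 15:
1. Ferryman goes to the far shore with sample P.  [the near shore: sample B, sample D, sample H, sample L, sample M, sample Q | the far shore: sample P]
2. Ferryman goes back to the near shore alone.  [the near shore: sample B, sample D, sample H, sample L, sample M, sample Q | the far shore: sample P]
3. Ferryman goes to the far shore with sample H.  [the near shore: sample B, sample D, sample L, sample M, sample Q | the far shore: sample H, sample P]
4. Ferryman goes back to the near shore with sample P.  [the near shore: sample B, sample D, sample L, sample M, sample P, sample Q | the far shore: sample H]
5. Ferryman goes to the far shore with sample B.  [the near shore: sample D, sample L, sample M, sample P, sample Q | the far shore: sample B, sample H]
6. Ferryman goes back to the near shore alone.  [the near shore: sample D, sample L, sample M, sample P, sample Q | the far shore: sample B, sample H]
7. Ferryman goes to the far shore with sample Q.  [the near shore: sample D, sample L, sample M, sample P | the far shore: sample B, sample H, sample Q]
8. Ferryman goes back to the near shore alone.  [the near shore: sample D, sample L, sample M, sample P | the far shore: sample B, sample H, sample Q]
9. Ferryman goes to the far shore with sample M.  [the near shore: sample D, sample L, sample P | the far shore: sample B, sample H, sample M, sample Q]
10. Ferryman goes back to the near shore alone.  [the near shore: sample D, sample L, sample P | the far shore: sample B, sample H, sample M, sample Q]
11. Ferryman goes to the far shore with sample D.  [the near shore: sample L, sample P | the far shore: sample B, sample D, sample H, sample M, sample Q]
12. Ferryman goes back to the near shore alone.  [the near shore: sample L, sample P | the far shore: sample B, sample D, sample H, sample M, sample Q]
13. Ferryman goes to the far shore with sample L.  [the near shore: sample P | the far shore: sample B, sample D, sample H, sample L, sample M, sample Q]
14. Ferryman goes back to the near shore alone.  [the near shore: sample P | the far shore: sample B, sample D, sample H, sample L, sample M, sample Q]
15. Ferryman goes to the far shore with sample P.  [the near shore: — | the far shore: sample B, sample D, sample H, sample L, sample M, sample P, sample Q]

15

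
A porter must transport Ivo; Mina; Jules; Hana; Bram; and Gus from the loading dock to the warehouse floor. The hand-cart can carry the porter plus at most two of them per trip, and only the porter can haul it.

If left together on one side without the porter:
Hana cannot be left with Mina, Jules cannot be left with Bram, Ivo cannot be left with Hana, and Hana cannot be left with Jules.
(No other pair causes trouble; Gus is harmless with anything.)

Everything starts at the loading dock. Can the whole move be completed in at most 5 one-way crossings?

Counting alone: the porter can take at most 2 across per trip to the warehouse floor, so moving all 6 needs at least 3 loaded trips out, with a return between consecutive ones — at least 5 crossings.
The safety rule pushes this higher. Following every safe sequence of crossings, the most of the 6 that can be at the warehouse floor as the hand-cart arrives there on crossing 5 is 5 — never all 6.
So the move cannot be finished within 5 crossings. (The shortest complete plan takes 7:)
1. Porter goes to the warehouse floor with Hana and Jules.
2. Porter goes back to the loading dock with Jules.
3. Porter goes to the warehouse floor with Ivo and Jules.
4. Porter goes back to the loading dock with Hana.
5. Porter goes to the warehouse floor with Gus and Mina.
6. Porter goes back to the loading dock alone.
7. Porter goes to the warehouse floor with Bram and Hana.

No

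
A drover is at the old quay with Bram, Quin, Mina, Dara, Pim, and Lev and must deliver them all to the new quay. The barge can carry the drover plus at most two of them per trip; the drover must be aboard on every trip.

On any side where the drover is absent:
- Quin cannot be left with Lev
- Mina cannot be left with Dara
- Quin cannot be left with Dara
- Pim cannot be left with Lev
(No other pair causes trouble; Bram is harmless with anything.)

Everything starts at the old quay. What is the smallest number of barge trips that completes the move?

7

Counting alone: the drover can take at most 2 across per trip to the new quay, so moving all 6 needs at least 3 loaded trips out, with a return between consecutive ones — at least 5 crossings.
The safety rule pushes this higher. Following every safe sequence of crossings, the most of the 6 that can be at the new quay as the barge arrives there on crossing 5 is 5 — never all 6.
So no plan with fewer than 7 crossings exists, and this one achieves 7:
1. Drover goes to the new quay with Dara and Lev.  [the old quay: Bram, Mina, Pim, Quin | the new quay: Dara, Lev]
2. Drover goes back to the old quay alone.  [the old quay: Bram, Mina, Pim, Quin | the new quay: Dara, Lev]
3. Drover goes to the new quay with Bram and Quin.  [the old quay: Mina, Pim | the new quay: Bram, Dara, Lev, Quin]
4. Drover goes back to the old quay with Dara and Lev.  [the old quay: Dara, Lev, Mina, Pim | the new quay: Bram, Quin]
5. Drover goes to the new quay with Mina and Pim.  [the old quay: Dara, Lev | the new quay: Bram, Mina, Pim, Quin]
6. Drover goes back to the old quay alone.  [the old quay: Dara, Lev | the new quay: Bram, Mina, Pim, Quin]
7. Drover goes to the new quay with Dara and Lev.  [the old quay: — | the new quay: Bram, Dara, Lev, Mina, Pim, Quin]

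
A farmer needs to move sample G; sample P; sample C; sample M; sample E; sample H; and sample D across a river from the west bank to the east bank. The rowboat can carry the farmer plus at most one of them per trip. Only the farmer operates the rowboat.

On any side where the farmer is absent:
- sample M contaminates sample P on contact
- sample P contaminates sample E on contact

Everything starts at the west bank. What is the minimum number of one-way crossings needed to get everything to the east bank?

15

Counting alone: the farmer can take at most 1 across per trip to the east bank, so moving all 7 needs at least 7 loaded trips out, with a return between consecutive ones — at least 13 crossings.
The safety rule pushes this higher. Following every safe sequence of crossings, the most of the 7 that can be at the east bank as the rowboat arrives there on crossing 13 is 6 — never all 7.
So no plan with fewer than 15 crossings exists, and this one achieves 15:
1. Farmer goes to the east bank with sample P.  [the west bank: sample C, sample D, sample E, sample G, sample H, sample M | the east bank: sample P]
2. Farmer goes back to the west bank alone.  [the west bank: sample C, sample D, sample E, sample G, sample H, sample M | the east bank: sample P]
3. Farmer goes to the east bank with sample G.  [the west bank: sample C, sample D, sample E, sample H, sample M | the east bank: sample G, sample P]
4. Farmer goes back to the west bank alone.  [the west bank: sample C, sample D, sample E, sample H, sample M | the east bank: sample G, sample P]
5. Farmer goes to the east bank with sample C.  [the west bank: sample D, sample E, sample H, sample M | the east bank: sample C, sample G, sample P]
6. Farmer goes back to the west bank alone.  [the west bank: sample D, sample E, sample H, sample M | the east bank: sample C, sample G, sample P]
7. Farmer goes to the east bank with sample M.  [the west bank: sample D, sample E, sample H | the east bank: sample C, sample G, sample M, sample P]
8. Farmer goes back to the west bank with sample P.  [the west bank: sample D, sample E, sample H, sample P | the east bank: sample C, sample G, sample M]
9. Farmer goes to the east bank with sample E.  [the west bank: sample D, sample H, sample P | the east bank: sample C, sample E, sample G, sample M]
10. Farmer goes back to the west bank alone.  [the west bank: sample D, sample H, sample P | the east bank: sample C, sample E, sample G, sample M]
11. Farmer goes to the east bank with sample H.  [the west bank: sample D, sample P | the east bank: sample C, sample E, sample G, sample H, sample M]
12. Farmer goes back to the west bank alone.  [the west bank: sample D, sample P | the east bank: sample C, sample E, sample G, sample H, sample M]
13. Farmer goes to the east bank with sample D.  [the west bank: sample P | the east bank: sample C, sample D, sample E, sample G, sample H, sample M]
14. Farmer goes back to the west bank alone.  [the west bank: sample P | the east bank: sample C, sample D, sample E, sample G, sample H, sample M]
15. Farmer goes to the east bank with sample P.  [the west bank: — | the east bank: sample C, sample D, sample E, sample G, sample H, sample M, sample P]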